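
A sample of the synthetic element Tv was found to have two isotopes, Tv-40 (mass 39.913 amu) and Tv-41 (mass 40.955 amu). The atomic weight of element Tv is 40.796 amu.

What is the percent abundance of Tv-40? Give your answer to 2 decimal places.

With x = fraction of Tv-40 (so Tv-41 is 1 − x):
39.913·x + 40.955·(1 − x) = 40.796
(39.913 − 40.955)·x = 40.796 − 40.955
x = -0.159 / -1.042 = 0.15259 → 15.26% Tv-40, 84.74% Tv-41.

15.26%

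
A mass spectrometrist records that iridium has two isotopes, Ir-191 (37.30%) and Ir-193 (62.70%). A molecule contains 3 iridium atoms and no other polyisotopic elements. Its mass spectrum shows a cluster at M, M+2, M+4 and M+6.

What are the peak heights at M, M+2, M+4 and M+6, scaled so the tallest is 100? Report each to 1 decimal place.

Each Ir atom is independently Ir-191 (p = 0.3730) or Ir-193 (q = 0.6270); the cluster is the binomial expansion (p + q)^3.
P(M) = 0.3730^3 = 0.051895
P(M+2) = 3 × 0.3730^2 × 0.6270^1 = 0.261702
P(M+4) = 3 × 0.3730^1 × 0.6270^2 = 0.439911
P(M+6) = 0.6270^3 = 0.246492
The M+4 peak is largest (0.439911); scaling to 100 gives 11.8 : 59.5 : 100.0 : 56.0.

11.8 : 59.5 : 100.0 : 56.0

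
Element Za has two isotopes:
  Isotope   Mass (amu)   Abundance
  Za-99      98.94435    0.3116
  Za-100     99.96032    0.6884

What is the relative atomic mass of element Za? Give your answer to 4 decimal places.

Weight each isotope mass by its fractional abundance: 0.3116 × 98.94435 + 0.6884 × 99.96032
= 30.831059 + 68.812684 = 99.643743 amu

99.6437 amu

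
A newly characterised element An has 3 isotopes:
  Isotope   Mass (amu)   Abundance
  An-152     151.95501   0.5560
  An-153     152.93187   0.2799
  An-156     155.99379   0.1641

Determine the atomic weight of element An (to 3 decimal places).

152.891 amu

The abundance-weighted mean is 0.5560 × 151.95501 + 0.2799 × 152.93187 + 0.1641 × 155.99379
= 84.486986 + 42.805630 + 25.598581 = 152.891197 amu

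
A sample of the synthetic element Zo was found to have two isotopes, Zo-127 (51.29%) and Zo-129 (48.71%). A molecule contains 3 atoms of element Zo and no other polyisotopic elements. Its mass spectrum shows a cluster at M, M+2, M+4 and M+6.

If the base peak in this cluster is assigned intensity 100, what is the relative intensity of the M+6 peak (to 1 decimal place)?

30.1

Binomial terms of (0.5129 + 0.4871)^3: M 0.1349, M+2 0.3844, M+4 0.3651, M+6 0.1156 → M+2 is the base peak.
P(M+2) = C(3,1) × 0.5129^2 × 0.4871^1 = 3 × 0.26306641 × 0.4871 = 0.384419 (base)
P(M+6) = C(3,3) × 0.5129^0 × 0.4871^3 = 1 × 1.0000 × 0.11557247 = 0.115572
Relative intensity = 0.115572 / 0.384419 × 100 = 30.1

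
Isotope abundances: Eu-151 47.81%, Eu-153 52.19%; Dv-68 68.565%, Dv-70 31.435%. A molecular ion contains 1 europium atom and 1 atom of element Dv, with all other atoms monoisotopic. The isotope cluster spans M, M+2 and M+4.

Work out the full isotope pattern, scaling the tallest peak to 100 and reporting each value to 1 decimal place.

Europium pattern (n=1): 0.4781 : 0.5219
Element Dv pattern (n=1): 0.68565 : 0.31435
Convolve the two distributions (both contribute in 2-u steps):
  M: 0.4781×0.68565 = 0.327809
  M+2: 0.4781×0.31435 + 0.5219×0.68565 = 0.508131
  M+4: 0.5219×0.31435 = 0.164059
Scale to base peak (0.508131) = 100: 64.5 : 100.0 : 32.3

64.5 : 100.0 : 32.3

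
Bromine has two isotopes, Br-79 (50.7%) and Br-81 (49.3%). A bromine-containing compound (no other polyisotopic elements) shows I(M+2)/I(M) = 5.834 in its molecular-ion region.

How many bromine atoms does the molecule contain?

6

For n independent Br atoms, I(M+2)/I(M) = n · (abundance Br-81) / (abundance Br-79) = n · 0.493/0.507.
n = 5.834 × 0.507/0.493 = 6.00 ≈ 6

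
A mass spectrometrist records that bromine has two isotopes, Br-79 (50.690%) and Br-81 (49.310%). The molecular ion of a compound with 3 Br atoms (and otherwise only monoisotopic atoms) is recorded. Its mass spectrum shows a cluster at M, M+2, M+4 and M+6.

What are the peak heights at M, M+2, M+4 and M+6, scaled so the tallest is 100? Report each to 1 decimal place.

Expanding (0.50690 + 0.49310)^3:
P(M) = 0.50690^3 = 0.130247
P(M+2) = 3 × 0.50690^2 × 0.49310^1 = 0.380103
P(M+4) = 3 × 0.50690^1 × 0.49310^2 = 0.369755
P(M+6) = 0.49310^3 = 0.119896
The M+2 peak is largest (0.380103); scaling to 100 gives 34.3 : 100.0 : 97.3 : 31.5.

34.3 : 100.0 : 97.3 : 31.5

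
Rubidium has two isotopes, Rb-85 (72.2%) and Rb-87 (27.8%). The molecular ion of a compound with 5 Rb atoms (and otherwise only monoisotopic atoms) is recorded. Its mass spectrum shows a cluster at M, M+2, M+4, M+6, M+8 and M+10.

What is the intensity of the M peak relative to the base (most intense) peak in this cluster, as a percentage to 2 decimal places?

Binomial terms of (0.722 + 0.278)^5: M 0.1962, M+2 0.3777, M+4 0.2909, M+6 0.1120, M+8 0.0216, M+10 0.0017 → M+2 is the base peak.
P(M+2) = C(5,1) × 0.722^4 × 0.278^1 = 5 × 0.27173701 × 0.2780 = 0.377714 (base)
P(M) = C(5,0) × 0.722^5 × 0.278^0 = 1 × 0.19619412 × 1.0000 = 0.196194
Relative intensity = 0.196194 / 0.377714 × 100 = 51.94

51.94%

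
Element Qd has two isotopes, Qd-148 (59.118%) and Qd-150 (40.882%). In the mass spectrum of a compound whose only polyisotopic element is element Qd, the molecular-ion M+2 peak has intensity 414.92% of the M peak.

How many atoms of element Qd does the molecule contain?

With n Qd atoms, P(M+2)/P(M) = C(n,1)·p^(n−1)q / p^n = n·q/p = n · 0.40882/0.59118.
n = 4.1492 × 0.59118/0.40882 = 6.00 ≈ 6

6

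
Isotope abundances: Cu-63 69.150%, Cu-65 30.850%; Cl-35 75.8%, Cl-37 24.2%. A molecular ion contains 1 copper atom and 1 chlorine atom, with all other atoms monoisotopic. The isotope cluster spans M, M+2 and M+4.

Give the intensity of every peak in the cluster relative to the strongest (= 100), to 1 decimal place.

Copper pattern (n=1): 0.6915 : 0.3085
Chlorine pattern (n=1): 0.7580 : 0.2420
Convolve the two distributions (both contribute in 2-u steps):
  M: 0.6915×0.7580 = 0.524157
  M+2: 0.6915×0.2420 + 0.3085×0.7580 = 0.401186
  M+4: 0.3085×0.2420 = 0.074657
Scale to base peak (0.524157) = 100: 100.0 : 76.5 : 14.2

100.0 : 76.5 : 14.2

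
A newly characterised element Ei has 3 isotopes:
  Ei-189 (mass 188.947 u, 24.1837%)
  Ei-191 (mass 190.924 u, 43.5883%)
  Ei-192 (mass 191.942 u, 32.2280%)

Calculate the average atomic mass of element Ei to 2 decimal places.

Ar = Σ fᵢ·mᵢ = 0.241837 × 188.947 + 0.435883 × 190.924 + 0.322280 × 191.942
= 45.6944 + 83.2205 + 61.8591 = 190.7740 u

190.77 u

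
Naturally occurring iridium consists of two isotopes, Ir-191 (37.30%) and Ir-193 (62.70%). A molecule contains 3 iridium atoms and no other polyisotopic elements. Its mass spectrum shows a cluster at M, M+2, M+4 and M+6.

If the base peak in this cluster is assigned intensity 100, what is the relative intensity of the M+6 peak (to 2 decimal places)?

Term probabilities: M 0.0519, M+2 0.2617, M+4 0.4399, M+6 0.2465. Base peak = M+4.
P(M+4) = C(3,2) × 0.3730^1 × 0.6270^2 = 3 × 0.3730 × 0.393129 = 0.439911 (base)
P(M+6) = C(3,3) × 0.3730^0 × 0.6270^3 = 1 × 1.0000 × 0.24649188 = 0.246492
Relative intensity = 0.246492 / 0.439911 × 100 = 56.03

56.03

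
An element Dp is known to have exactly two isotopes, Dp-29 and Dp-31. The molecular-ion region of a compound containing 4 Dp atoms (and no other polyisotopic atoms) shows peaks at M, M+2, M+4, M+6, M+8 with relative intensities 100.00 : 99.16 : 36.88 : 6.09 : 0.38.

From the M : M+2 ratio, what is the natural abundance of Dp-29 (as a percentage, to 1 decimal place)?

Write p for the Dp-29 fraction. I(M+2)/I(M) = [C(4,1)·p^3·(1−p)] / p^4 = 4·(1−p)/p = 99.16/100.00 = 0.9916
(1−p)/p = 0.9916/4 = 0.2479  ⇒  p = 1/(1 + 0.2479) = 0.8013
Dp-29: 80.1%, Dp-31: 19.9%.

80.1%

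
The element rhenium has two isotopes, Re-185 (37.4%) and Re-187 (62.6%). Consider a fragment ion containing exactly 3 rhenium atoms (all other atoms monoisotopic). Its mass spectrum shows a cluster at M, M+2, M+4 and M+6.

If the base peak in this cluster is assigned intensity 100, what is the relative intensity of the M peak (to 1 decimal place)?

11.9

Binomial terms of (0.374 + 0.626)^3: M 0.0523, M+2 0.2627, M+4 0.4397, M+6 0.2453 → M+4 is the base peak.
P(M+4) = C(3,2) × 0.374^1 × 0.626^2 = 3 × 0.3740 × 0.391876 = 0.439685 (base)
P(M) = C(3,0) × 0.374^3 × 0.626^0 = 1 × 0.05231362 × 1.0000 = 0.052314
Relative intensity = 0.052314 / 0.439685 × 100 = 11.9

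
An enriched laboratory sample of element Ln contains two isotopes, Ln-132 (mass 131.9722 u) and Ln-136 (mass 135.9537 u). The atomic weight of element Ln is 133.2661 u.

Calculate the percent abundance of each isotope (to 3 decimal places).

With x = fraction of Ln-132 (so Ln-136 is 1 − x):
131.9722·x + 135.9537·(1 − x) = 133.2661
(131.9722 − 135.9537)·x = 133.2661 − 135.9537
x = -2.6876 / -3.9815 = 0.67502 → 67.502% Ln-132, 32.498% Ln-136.

Ln-132: 67.502%, Ln-136: 32.498%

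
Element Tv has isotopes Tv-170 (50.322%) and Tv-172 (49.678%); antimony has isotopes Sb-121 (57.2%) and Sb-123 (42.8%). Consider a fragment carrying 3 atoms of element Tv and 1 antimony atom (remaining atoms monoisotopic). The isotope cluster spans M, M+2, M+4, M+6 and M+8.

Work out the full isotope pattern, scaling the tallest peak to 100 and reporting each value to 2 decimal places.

Element Tv pattern (n=3): 0.12743059 : 0.37739935 : 0.37256955 : 0.12260052
Antimony pattern (n=1): 0.5720 : 0.4280
Convolve the two distributions (both contribute in 2-u steps):
  M: 0.12743059×0.5720 = 0.072890
  M+2: 0.12743059×0.4280 + 0.37739935×0.5720 = 0.270413
  M+4: 0.37739935×0.4280 + 0.37256955×0.5720 = 0.374637
  M+6: 0.37256955×0.4280 + 0.12260052×0.5720 = 0.229587
  M+8: 0.12260052×0.4280 = 0.052473
Scale to base peak (0.374637) = 100: 19.46 : 72.18 : 100.00 : 61.28 : 14.01

19.46 : 72.18 : 100.00 : 61.28 : 14.01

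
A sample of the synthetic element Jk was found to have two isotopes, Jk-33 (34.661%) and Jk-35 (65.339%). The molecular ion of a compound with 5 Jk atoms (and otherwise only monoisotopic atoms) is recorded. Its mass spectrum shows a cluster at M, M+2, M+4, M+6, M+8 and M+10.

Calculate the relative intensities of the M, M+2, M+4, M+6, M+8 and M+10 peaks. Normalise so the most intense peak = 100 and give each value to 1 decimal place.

The 5 Jk atoms are independent, so intensities follow the terms of (0.34661 + 0.65339)^5.
P(M) = 0.34661^5 = 0.005003
P(M+2) = 5 × 0.34661^4 × 0.65339^1 = 0.047153
P(M+4) = 10 × 0.34661^3 × 0.65339^2 = 0.177774
P(M+6) = 10 × 0.34661^2 × 0.65339^3 = 0.335119
P(M+8) = 5 × 0.34661^1 × 0.65339^4 = 0.315865
P(M+10) = 0.65339^5 = 0.119086
The M+6 peak is largest (0.335119); scaling to 100 gives 1.5 : 14.1 : 53.0 : 100.0 : 94.3 : 35.5.

1.5 : 14.1 : 53.0 : 100.0 : 94.3 : 35.5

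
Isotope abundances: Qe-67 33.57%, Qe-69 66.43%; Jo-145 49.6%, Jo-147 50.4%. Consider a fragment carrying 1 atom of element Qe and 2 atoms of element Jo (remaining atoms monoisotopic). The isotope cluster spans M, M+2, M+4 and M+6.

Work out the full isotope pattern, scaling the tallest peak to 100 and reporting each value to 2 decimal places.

19.79 : 79.36 : 100.00 : 40.43

Element Qe pattern (n=1): 0.3357 : 0.6643
Element Jo pattern (n=2): 0.246016 : 0.499968 : 0.254016
Convolve the two distributions (both contribute in 2-u steps):
  M: 0.3357×0.246016 = 0.082588
  M+2: 0.3357×0.499968 + 0.6643×0.246016 = 0.331268
  M+4: 0.3357×0.254016 + 0.6643×0.499968 = 0.417402
  M+6: 0.6643×0.254016 = 0.168743
Scale to base peak (0.417402) = 100: 19.79 : 79.36 : 100.00 : 40.43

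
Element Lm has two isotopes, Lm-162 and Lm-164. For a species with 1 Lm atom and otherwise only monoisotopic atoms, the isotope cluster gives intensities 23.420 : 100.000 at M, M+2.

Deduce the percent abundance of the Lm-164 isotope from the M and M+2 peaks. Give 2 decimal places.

81.02%

Let p = fractional abundance of Lm-162. I(M+2)/I(M) = [C(1,1)·p^0·(1−p)] / p^1 = 1·(1−p)/p = 100.000/23.420 = 4.2699
(1−p)/p = 4.2699/1 = 4.2699  ⇒  p = 1/(1 + 4.2699) = 0.1898
Lm-162: 18.98%, Lm-164: 81.02%.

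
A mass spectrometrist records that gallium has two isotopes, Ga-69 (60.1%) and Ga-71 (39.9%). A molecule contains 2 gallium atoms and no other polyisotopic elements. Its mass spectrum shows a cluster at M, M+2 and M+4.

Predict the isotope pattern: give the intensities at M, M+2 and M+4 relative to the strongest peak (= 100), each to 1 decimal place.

75.3 : 100.0 : 33.2

Expanding (0.601 + 0.399)^2:
P(M) = 0.601^2 = 0.361201
P(M+2) = 2 × 0.601^1 × 0.399^1 = 0.479598
P(M+4) = 0.399^2 = 0.159201
The M+2 peak is largest (0.479598); scaling to 100 gives 75.3 : 100.0 : 33.2.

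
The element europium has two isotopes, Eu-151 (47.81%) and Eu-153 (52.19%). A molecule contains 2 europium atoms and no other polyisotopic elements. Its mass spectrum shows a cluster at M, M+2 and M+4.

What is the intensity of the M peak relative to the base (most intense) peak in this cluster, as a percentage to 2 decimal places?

Term probabilities: M 0.2286, M+2 0.4990, M+4 0.2724. Base peak = M+2.
P(M+2) = C(2,1) × 0.4781^1 × 0.5219^1 = 2 × 0.4781 × 0.5219 = 0.499041 (base)
P(M) = C(2,0) × 0.4781^2 × 0.5219^0 = 1 × 0.22857961 × 1.0000 = 0.228580
Relative intensity = 0.228580 / 0.499041 × 100 = 45.80

45.80%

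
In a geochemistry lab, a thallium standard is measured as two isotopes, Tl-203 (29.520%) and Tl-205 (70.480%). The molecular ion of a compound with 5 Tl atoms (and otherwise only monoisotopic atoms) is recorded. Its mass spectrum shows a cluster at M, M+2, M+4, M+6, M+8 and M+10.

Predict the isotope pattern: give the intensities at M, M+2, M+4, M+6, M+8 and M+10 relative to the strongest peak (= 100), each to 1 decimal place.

0.6 : 7.3 : 35.1 : 83.8 : 100.0 : 47.8

The 5 Tl atoms are independent, so intensities follow the terms of (0.29520 + 0.70480)^5.
P(M) = 0.29520^5 = 0.002242
P(M+2) = 5 × 0.29520^4 × 0.70480^1 = 0.026761
P(M+4) = 10 × 0.29520^3 × 0.70480^2 = 0.127785
P(M+6) = 10 × 0.29520^2 × 0.70480^3 = 0.305092
P(M+8) = 5 × 0.29520^1 × 0.70480^4 = 0.364208
P(M+10) = 0.70480^5 = 0.173912
The M+8 peak is largest (0.364208); scaling to 100 gives 0.6 : 7.3 : 35.1 : 83.8 : 100.0 : 47.8.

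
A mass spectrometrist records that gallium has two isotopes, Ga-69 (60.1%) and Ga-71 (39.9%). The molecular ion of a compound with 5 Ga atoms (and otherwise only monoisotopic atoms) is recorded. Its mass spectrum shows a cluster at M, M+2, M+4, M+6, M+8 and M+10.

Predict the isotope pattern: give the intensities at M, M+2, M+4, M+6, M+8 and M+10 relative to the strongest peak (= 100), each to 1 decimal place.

22.7 : 75.3 : 100.0 : 66.4 : 22.0 : 2.9

The 5 Ga atoms are independent, so intensities follow the terms of (0.601 + 0.399)^5.
P(M) = 0.601^5 = 0.078410
P(M+2) = 5 × 0.601^4 × 0.399^1 = 0.260280
P(M+4) = 10 × 0.601^3 × 0.399^2 = 0.345596
P(M+6) = 10 × 0.601^2 × 0.399^3 = 0.229439
P(M+8) = 5 × 0.601^1 × 0.399^4 = 0.076162
P(M+10) = 0.399^5 = 0.010113
The M+4 peak is largest (0.345596); scaling to 100 gives 22.7 : 75.3 : 100.0 : 66.4 : 22.0 : 2.9.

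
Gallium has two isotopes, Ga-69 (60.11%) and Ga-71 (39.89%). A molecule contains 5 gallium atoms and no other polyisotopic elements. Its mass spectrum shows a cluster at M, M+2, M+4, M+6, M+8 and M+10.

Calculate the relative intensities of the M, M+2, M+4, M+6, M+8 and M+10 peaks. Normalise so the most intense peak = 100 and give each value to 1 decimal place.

Expanding (0.6011 + 0.3989)^5:
P(M) = 0.6011^5 = 0.078475
P(M+2) = 5 × 0.6011^4 × 0.3989^1 = 0.260388
P(M+4) = 10 × 0.6011^3 × 0.3989^2 = 0.345596
P(M+6) = 10 × 0.6011^2 × 0.3989^3 = 0.229343
P(M+8) = 5 × 0.6011^1 × 0.3989^4 = 0.076098
P(M+10) = 0.3989^5 = 0.010100
The M+4 peak is largest (0.345596); scaling to 100 gives 22.7 : 75.3 : 100.0 : 66.4 : 22.0 : 2.9.

22.7 : 75.3 : 100.0 : 66.4 : 22.0 : 2.9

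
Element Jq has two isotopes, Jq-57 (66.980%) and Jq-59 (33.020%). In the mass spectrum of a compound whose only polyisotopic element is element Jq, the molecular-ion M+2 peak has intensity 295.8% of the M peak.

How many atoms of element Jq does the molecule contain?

With n Jq atoms, P(M+2)/P(M) = C(n,1)·p^(n−1)q / p^n = n·q/p = n · 0.33020/0.66980.
n = 2.958 × 0.66980/0.33020 = 6.00 ≈ 6

6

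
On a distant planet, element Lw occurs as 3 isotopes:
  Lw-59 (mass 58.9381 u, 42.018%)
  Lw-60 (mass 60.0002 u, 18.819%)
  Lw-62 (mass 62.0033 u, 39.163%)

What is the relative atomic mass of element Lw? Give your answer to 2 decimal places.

The abundance-weighted mean is 0.42018 × 58.9381 + 0.18819 × 60.0002 + 0.39163 × 62.0033
= 24.76461 + 11.29144 + 24.28235 = 60.33840 u

60.34 u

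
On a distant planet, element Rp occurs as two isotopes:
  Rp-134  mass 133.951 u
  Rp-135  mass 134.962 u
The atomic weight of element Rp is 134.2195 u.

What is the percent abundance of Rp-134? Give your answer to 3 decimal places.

Writing the weighted mean with unknown fraction x of Rp-134:
133.951·x + 134.962·(1 − x) = 134.2195
(133.951 − 134.962)·x = 134.2195 − 134.962
x = -0.7425 / -1.011 = 0.73442 → 73.442% Rp-134, 26.558% Rp-135.

73.442%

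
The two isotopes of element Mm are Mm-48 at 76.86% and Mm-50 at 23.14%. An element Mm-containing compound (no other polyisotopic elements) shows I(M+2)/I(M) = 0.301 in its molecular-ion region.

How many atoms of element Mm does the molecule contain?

1

The M+2/M ratio from n Mm atoms is n · q/p = n · 0.2314/0.7686.
n = 0.301 × 0.7686/0.2314 = 1.00 ≈ 1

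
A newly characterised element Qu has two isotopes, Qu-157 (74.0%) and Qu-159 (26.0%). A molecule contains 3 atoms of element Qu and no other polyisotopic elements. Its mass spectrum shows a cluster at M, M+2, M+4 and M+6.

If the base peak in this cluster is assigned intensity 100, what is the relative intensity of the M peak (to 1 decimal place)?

94.9

(0.740 + 0.260)^3 gives M 0.4052, M+2 0.4271, M+4 0.1501, M+6 0.0176; the largest is M+2.
P(M+2) = C(3,1) × 0.740^2 × 0.260^1 = 3 × 0.5476 × 0.2600 = 0.427128 (base)
P(M) = C(3,0) × 0.740^3 × 0.260^0 = 1 × 0.405224 × 1.0000 = 0.405224
Relative intensity = 0.405224 / 0.427128 × 100 = 94.9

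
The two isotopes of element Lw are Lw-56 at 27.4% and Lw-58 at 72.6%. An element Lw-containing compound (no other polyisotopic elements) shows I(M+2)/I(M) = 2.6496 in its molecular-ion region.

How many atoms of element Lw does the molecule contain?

1

With n Lw atoms, P(M+2)/P(M) = C(n,1)·p^(n−1)q / p^n = n·q/p = n · 0.726/0.274.
n = 2.6496 × 0.274/0.726 = 1.00 ≈ 1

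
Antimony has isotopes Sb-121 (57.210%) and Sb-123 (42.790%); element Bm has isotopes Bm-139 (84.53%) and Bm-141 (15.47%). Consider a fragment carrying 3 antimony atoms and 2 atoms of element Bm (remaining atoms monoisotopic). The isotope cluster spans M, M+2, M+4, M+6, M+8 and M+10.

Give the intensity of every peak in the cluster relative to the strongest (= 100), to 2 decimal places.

38.32 : 100.00 : 97.06 : 42.45 : 8.02 : 0.54

Antimony pattern (n=3): 0.18724742 : 0.42015297 : 0.3142518 : 0.07834781
Element Bm pattern (n=2): 0.71453209 : 0.26153582 : 0.02393209
Convolve the two distributions (both contribute in 2-u steps):
  M: 0.18724742×0.71453209 = 0.133794
  M+2: 0.18724742×0.26153582 + 0.42015297×0.71453209 = 0.349185
  M+4: 0.18724742×0.02393209 + 0.42015297×0.26153582 + 0.3142518×0.71453209 = 0.338909
  M+6: 0.42015297×0.02393209 + 0.3142518×0.26153582 + 0.07834781×0.71453209 = 0.148225
  M+8: 0.3142518×0.02393209 + 0.07834781×0.26153582 = 0.028011
  M+10: 0.07834781×0.02393209 = 0.001875
Scale to base peak (0.349185) = 100: 38.32 : 100.00 : 97.06 : 42.45 : 8.02 : 0.54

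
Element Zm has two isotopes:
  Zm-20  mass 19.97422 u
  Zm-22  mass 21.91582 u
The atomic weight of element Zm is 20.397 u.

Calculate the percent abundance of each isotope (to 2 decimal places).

Zm-20: 78.23%, Zm-22: 21.77%

With x = fraction of Zm-20 (so Zm-22 is 1 − x):
19.97422·x + 21.91582·(1 − x) = 20.397
(19.97422 − 21.91582)·x = 20.397 − 21.91582
x = -1.51882 / -1.94160 = 0.78225 → 78.23% Zm-20, 21.77% Zm-22.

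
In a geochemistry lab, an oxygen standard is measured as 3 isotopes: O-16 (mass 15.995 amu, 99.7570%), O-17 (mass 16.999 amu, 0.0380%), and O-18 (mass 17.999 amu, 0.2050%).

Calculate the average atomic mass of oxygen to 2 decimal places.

The abundance-weighted mean is 0.997570 × 15.995 + 0.000380 × 16.999 + 0.002050 × 17.999
= 15.9561 + 0.0065 + 0.0369 = 15.9995 amu

16.00 amu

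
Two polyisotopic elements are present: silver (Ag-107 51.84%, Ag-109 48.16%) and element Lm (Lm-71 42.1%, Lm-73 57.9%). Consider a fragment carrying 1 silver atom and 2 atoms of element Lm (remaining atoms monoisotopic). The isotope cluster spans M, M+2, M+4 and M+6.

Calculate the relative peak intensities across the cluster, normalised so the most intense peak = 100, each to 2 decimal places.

Silver pattern (n=1): 0.5184 : 0.4816
Element Lm pattern (n=2): 0.177241 : 0.487518 : 0.335241
Convolve the two distributions (both contribute in 2-u steps):
  M: 0.5184×0.177241 = 0.091882
  M+2: 0.5184×0.487518 + 0.4816×0.177241 = 0.338089
  M+4: 0.5184×0.335241 + 0.4816×0.487518 = 0.408578
  M+6: 0.4816×0.335241 = 0.161452
Scale to base peak (0.408578) = 100: 22.49 : 82.75 : 100.00 : 39.52

22.49 : 82.75 : 100.00 : 39.52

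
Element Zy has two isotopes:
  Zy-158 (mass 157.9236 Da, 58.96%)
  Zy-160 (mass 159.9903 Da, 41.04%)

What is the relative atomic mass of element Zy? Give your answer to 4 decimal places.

158.7718 Da

Weight each isotope mass by its fractional abundance: 0.5896 × 157.9236 + 0.4104 × 159.9903
= 93.11175 + 65.66002 = 158.77177 Da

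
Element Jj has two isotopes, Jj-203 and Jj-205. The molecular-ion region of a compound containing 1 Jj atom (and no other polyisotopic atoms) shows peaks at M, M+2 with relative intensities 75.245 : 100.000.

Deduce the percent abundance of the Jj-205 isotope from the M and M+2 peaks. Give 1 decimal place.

Let p = fractional abundance of Jj-203. I(M+2)/I(M) = [C(1,1)·p^0·(1−p)] / p^1 = 1·(1−p)/p = 100.000/75.245 = 1.3290
(1−p)/p = 1.3290/1 = 1.3290  ⇒  p = 1/(1 + 1.3290) = 0.4294
Jj-203: 42.9%, Jj-205: 57.1%.

57.1%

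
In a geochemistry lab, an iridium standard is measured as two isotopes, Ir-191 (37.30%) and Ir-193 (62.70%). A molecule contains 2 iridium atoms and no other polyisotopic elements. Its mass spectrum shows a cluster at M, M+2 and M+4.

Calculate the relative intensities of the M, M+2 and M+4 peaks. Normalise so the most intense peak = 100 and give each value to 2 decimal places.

Expanding (0.3730 + 0.6270)^2:
P(M) = 0.3730^2 = 0.139129
P(M+2) = 2 × 0.3730^1 × 0.6270^1 = 0.467742
P(M+4) = 0.6270^2 = 0.393129
The M+2 peak is largest (0.467742); scaling to 100 gives 29.74 : 100.00 : 84.05.

29.74 : 100.00 : 84.05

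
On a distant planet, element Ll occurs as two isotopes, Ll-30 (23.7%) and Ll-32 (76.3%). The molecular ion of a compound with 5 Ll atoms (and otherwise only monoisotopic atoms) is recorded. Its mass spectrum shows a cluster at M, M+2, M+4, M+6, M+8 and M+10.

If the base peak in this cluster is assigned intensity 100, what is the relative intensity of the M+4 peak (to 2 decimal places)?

Binomial terms of (0.237 + 0.763)^5: M 0.0007, M+2 0.0120, M+4 0.0775, M+6 0.2495, M+8 0.4016, M+10 0.2586 → M+8 is the base peak.
P(M+8) = C(5,4) × 0.237^1 × 0.763^4 = 5 × 0.2370 × 0.33892074 = 0.401621 (base)
P(M+4) = C(5,2) × 0.237^3 × 0.763^2 = 10 × 0.01331205 × 0.582169 = 0.077499
Relative intensity = 0.077499 / 0.401621 × 100 = 19.30

19.30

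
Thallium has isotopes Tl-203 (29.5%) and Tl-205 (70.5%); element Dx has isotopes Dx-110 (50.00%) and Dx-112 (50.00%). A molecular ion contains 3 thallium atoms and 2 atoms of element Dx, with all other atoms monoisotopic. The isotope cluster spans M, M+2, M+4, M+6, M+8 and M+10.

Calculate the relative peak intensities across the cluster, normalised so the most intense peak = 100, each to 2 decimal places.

Thallium pattern (n=3): 0.02567237 : 0.18405787 : 0.43986713 : 0.35040263
Element Dx pattern (n=2): 0.2500 : 0.5000 : 0.2500
Convolve the two distributions (both contribute in 2-u steps):
  M: 0.02567237×0.2500 = 0.006418
  M+2: 0.02567237×0.5000 + 0.18405787×0.2500 = 0.058851
  M+4: 0.02567237×0.2500 + 0.18405787×0.5000 + 0.43986713×0.2500 = 0.208414
  M+6: 0.18405787×0.2500 + 0.43986713×0.5000 + 0.35040263×0.2500 = 0.353549
  M+8: 0.43986713×0.2500 + 0.35040263×0.5000 = 0.285168
  M+10: 0.35040263×0.2500 = 0.087601
Scale to base peak (0.353549) = 100: 1.82 : 16.65 : 58.95 : 100.00 : 80.66 : 24.78

1.82 : 16.65 : 58.95 : 100.00 : 80.66 : 24.78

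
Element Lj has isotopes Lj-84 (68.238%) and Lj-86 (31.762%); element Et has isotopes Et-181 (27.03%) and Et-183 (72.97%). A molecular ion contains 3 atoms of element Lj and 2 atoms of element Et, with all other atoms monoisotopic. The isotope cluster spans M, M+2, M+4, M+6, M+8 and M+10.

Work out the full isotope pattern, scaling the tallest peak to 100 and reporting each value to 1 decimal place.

Element Lj pattern (n=3): 0.3177451 : 0.44369208 : 0.20652053 : 0.03204229
Element Et pattern (n=2): 0.07306209 : 0.39447582 : 0.53246209
Convolve the two distributions (both contribute in 2-u steps):
  M: 0.3177451×0.07306209 = 0.023215
  M+2: 0.3177451×0.39447582 + 0.44369208×0.07306209 = 0.157760
  M+4: 0.3177451×0.53246209 + 0.44369208×0.39447582 + 0.20652053×0.07306209 = 0.359302
  M+6: 0.44369208×0.53246209 + 0.20652053×0.39447582 + 0.03204229×0.07306209 = 0.320058
  M+8: 0.20652053×0.53246209 + 0.03204229×0.39447582 = 0.122604
  M+10: 0.03204229×0.53246209 = 0.017061
Scale to base peak (0.359302) = 100: 6.5 : 43.9 : 100.0 : 89.1 : 34.1 : 4.7

6.5 : 43.9 : 100.0 : 89.1 : 34.1 : 4.7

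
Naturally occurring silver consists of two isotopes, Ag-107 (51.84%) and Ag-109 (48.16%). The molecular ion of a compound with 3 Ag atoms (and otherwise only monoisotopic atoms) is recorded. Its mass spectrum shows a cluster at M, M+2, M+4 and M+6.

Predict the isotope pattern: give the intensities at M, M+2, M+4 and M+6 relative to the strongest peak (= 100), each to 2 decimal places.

35.88 : 100.00 : 92.90 : 28.77

Expanding (0.5184 + 0.4816)^3:
P(M) = 0.5184^3 = 0.139314
P(M+2) = 3 × 0.5184^2 × 0.4816^1 = 0.388273
P(M+4) = 3 × 0.5184^1 × 0.4816^2 = 0.360711
P(M+6) = 0.4816^3 = 0.111702
The M+2 peak is largest (0.388273); scaling to 100 gives 35.88 : 100.00 : 92.90 : 28.77.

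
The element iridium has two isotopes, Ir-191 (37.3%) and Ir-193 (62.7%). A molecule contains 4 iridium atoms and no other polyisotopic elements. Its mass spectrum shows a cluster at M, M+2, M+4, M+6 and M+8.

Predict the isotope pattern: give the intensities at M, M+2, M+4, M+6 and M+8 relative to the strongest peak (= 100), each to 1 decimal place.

5.3 : 35.4 : 89.2 : 100.0 : 42.0

Expanding (0.373 + 0.627)^4:
P(M) = 0.373^4 = 0.019357
P(M+2) = 4 × 0.373^3 × 0.627^1 = 0.130153
P(M+4) = 6 × 0.373^2 × 0.627^2 = 0.328174
P(M+6) = 4 × 0.373^1 × 0.627^3 = 0.367766
P(M+8) = 0.627^4 = 0.154550
The M+6 peak is largest (0.367766); scaling to 100 gives 5.3 : 35.4 : 89.2 : 100.0 : 42.0.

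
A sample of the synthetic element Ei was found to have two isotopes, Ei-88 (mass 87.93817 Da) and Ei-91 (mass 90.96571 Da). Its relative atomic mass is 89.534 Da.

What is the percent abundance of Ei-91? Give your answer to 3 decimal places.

Let x be the fractional abundance of Ei-88; then Ei-91 has abundance 1 − x.
87.93817·x + 90.96571·(1 − x) = 89.534
(87.93817 − 90.96571)·x = 89.534 − 90.96571
x = -1.43171 / -3.02754 = 0.47290 → 47.290% Ei-88, 52.710% Ei-91.

52.710%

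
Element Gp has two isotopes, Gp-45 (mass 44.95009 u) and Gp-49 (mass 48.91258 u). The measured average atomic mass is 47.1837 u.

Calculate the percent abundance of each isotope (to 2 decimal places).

Gp-45: 43.63%, Gp-49: 56.37%

With x = fraction of Gp-45 (so Gp-49 is 1 − x):
44.95009·x + 48.91258·(1 − x) = 47.1837
(44.95009 − 48.91258)·x = 47.1837 − 48.91258
x = -1.72888 / -3.96249 = 0.43631 → 43.63% Gp-45, 56.37% Gp-49.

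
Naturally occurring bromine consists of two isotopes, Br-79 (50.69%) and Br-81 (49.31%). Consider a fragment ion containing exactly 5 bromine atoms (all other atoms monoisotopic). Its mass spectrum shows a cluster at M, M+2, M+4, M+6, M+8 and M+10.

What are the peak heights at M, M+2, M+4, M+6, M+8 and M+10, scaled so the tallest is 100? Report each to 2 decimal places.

10.57 : 51.40 : 100.00 : 97.28 : 47.31 : 9.21

Each Br atom is independently Br-79 (p = 0.5069) or Br-81 (q = 0.4931); the cluster is the binomial expansion (p + q)^5.
P(M) = 0.5069^5 = 0.033467
P(M+2) = 5 × 0.5069^4 × 0.4931^1 = 0.162777
P(M+4) = 10 × 0.5069^3 × 0.4931^2 = 0.316692
P(M+6) = 10 × 0.5069^2 × 0.4931^3 = 0.308070
P(M+8) = 5 × 0.5069^1 × 0.4931^4 = 0.149842
P(M+10) = 0.4931^5 = 0.029152
The M+4 peak is largest (0.316692); scaling to 100 gives 10.57 : 51.40 : 100.00 : 97.28 : 47.31 : 9.21.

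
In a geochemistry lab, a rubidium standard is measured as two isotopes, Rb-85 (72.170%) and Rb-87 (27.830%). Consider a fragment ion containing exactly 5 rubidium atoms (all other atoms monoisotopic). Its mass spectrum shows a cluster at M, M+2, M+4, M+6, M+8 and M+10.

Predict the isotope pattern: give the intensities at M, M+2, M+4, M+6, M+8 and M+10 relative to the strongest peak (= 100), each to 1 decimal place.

51.9 : 100.0 : 77.1 : 29.7 : 5.7 : 0.4

The 5 Rb atoms are independent, so intensities follow the terms of (0.72170 + 0.27830)^5.
P(M) = 0.72170^5 = 0.195787
P(M+2) = 5 × 0.72170^4 × 0.27830^1 = 0.377494
P(M+4) = 10 × 0.72170^3 × 0.27830^2 = 0.291136
P(M+6) = 10 × 0.72170^2 × 0.27830^3 = 0.112267
P(M+8) = 5 × 0.72170^1 × 0.27830^4 = 0.021646
P(M+10) = 0.27830^5 = 0.001669
The M+2 peak is largest (0.377494); scaling to 100 gives 51.9 : 100.0 : 77.1 : 29.7 : 5.7 : 0.4.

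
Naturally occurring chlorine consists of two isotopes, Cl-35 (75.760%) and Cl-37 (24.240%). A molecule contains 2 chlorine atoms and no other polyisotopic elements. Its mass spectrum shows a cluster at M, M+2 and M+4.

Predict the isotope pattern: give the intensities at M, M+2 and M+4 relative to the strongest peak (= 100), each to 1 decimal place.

The 2 Cl atoms are independent, so intensities follow the terms of (0.75760 + 0.24240)^2.
P(M) = 0.75760^2 = 0.573958
P(M+2) = 2 × 0.75760^1 × 0.24240^1 = 0.367284
P(M+4) = 0.24240^2 = 0.058758
The M peak is largest (0.573958); scaling to 100 gives 100.0 : 64.0 : 10.2.

100.0 : 64.0 : 10.2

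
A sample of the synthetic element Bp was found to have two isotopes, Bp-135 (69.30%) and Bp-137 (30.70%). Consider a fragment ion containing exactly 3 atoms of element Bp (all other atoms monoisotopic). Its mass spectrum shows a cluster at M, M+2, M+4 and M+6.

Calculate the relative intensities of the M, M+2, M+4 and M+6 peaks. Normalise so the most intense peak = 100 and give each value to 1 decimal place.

75.2 : 100.0 : 44.3 : 6.5

Each Bp atom is independently Bp-135 (p = 0.6930) or Bp-137 (q = 0.3070); the cluster is the binomial expansion (p + q)^3.
P(M) = 0.6930^3 = 0.332813
P(M+2) = 3 × 0.6930^2 × 0.3070^1 = 0.442309
P(M+4) = 3 × 0.6930^1 × 0.3070^2 = 0.195944
P(M+6) = 0.3070^3 = 0.028934
The M+2 peak is largest (0.442309); scaling to 100 gives 75.2 : 100.0 : 44.3 : 6.5.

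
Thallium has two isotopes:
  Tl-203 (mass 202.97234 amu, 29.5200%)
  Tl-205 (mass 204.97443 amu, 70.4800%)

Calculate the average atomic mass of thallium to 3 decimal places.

204.383 amu

Weight each isotope mass by its fractional abundance: 0.295200 × 202.97234 + 0.704800 × 204.97443
= 59.917435 + 144.465978 = 204.383413 amu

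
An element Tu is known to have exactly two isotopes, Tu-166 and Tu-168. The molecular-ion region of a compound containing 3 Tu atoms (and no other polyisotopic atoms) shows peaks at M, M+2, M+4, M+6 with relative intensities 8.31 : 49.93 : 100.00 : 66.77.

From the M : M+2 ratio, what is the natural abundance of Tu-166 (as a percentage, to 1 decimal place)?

33.3%

If p is the fraction of Tu that is Tu-166, then I(M+2)/I(M) = [C(3,1)·p^2·(1−p)] / p^3 = 3·(1−p)/p = 49.93/8.31 = 6.0084
(1−p)/p = 6.0084/3 = 2.0028  ⇒  p = 1/(1 + 2.0028) = 0.3330
Tu-166: 33.3%, Tu-168: 66.7%.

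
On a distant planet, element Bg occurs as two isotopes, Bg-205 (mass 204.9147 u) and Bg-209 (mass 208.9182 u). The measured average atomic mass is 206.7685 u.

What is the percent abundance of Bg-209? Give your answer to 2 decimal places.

46.30%

Let x be the fractional abundance of Bg-205; then Bg-209 has abundance 1 − x.
204.9147·x + 208.9182·(1 − x) = 206.7685
(204.9147 − 208.9182)·x = 206.7685 − 208.9182
x = -2.1497 / -4.0035 = 0.53696 → 53.70% Bg-205, 46.30% Bg-209.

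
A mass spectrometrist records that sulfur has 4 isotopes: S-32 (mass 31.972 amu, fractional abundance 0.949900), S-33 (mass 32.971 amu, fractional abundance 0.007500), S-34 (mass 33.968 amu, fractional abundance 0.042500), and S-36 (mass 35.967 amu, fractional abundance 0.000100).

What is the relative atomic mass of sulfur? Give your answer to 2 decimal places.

Weight each isotope mass by its fractional abundance: 0.949900 × 31.972 + 0.007500 × 32.971 + 0.042500 × 33.968 + 0.000100 × 35.967
= 30.3702 + 0.2473 + 1.4436 + 0.0036 = 32.0647 amu

32.06 amu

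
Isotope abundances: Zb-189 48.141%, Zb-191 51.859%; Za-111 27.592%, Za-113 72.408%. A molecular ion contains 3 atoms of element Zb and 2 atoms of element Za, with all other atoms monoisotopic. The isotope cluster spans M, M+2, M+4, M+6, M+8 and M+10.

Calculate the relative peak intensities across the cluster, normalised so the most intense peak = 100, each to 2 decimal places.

2.39 : 20.30 : 65.42 : 100.00 : 73.09 : 20.61

Element Zb pattern (n=3): 0.11156946 : 0.36055839 : 0.38840484 : 0.13946731
Element Za pattern (n=2): 0.07613185 : 0.39957631 : 0.52429185
Convolve the two distributions (both contribute in 2-u steps):
  M: 0.11156946×0.07613185 = 0.008494
  M+2: 0.11156946×0.39957631 + 0.36055839×0.07613185 = 0.072030
  M+4: 0.11156946×0.52429185 + 0.36055839×0.39957631 + 0.38840484×0.07613185 = 0.232136
  M+6: 0.36055839×0.52429185 + 0.38840484×0.39957631 + 0.13946731×0.07613185 = 0.354853
  M+8: 0.38840484×0.52429185 + 0.13946731×0.39957631 = 0.259365
  M+10: 0.13946731×0.52429185 = 0.073122
Scale to base peak (0.354853) = 100: 2.39 : 20.30 : 65.42 : 100.00 : 73.09 : 20.61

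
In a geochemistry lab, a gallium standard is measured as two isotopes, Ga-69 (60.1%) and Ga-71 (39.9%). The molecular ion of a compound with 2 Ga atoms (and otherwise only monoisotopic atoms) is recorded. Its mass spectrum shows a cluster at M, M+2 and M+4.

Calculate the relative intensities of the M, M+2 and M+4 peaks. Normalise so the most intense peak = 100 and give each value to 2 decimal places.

The 2 Ga atoms are independent, so intensities follow the terms of (0.601 + 0.399)^2.
P(M) = 0.601^2 = 0.361201
P(M+2) = 2 × 0.601^1 × 0.399^1 = 0.479598
P(M+4) = 0.399^2 = 0.159201
The M+2 peak is largest (0.479598); scaling to 100 gives 75.31 : 100.00 : 33.19.

75.31 : 100.00 : 33.19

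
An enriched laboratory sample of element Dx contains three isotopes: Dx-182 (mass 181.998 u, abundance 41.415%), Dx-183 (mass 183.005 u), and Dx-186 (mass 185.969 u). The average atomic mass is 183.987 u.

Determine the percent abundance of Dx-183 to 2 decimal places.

The remaining 58.585% is split between Dx-183 (fraction x) and Dx-186 (fraction 0.58585 − x).
Substituting: 183.005x + 185.969(0.58585 − x) = 108.6125283
(183.005 − 185.969)x = -0.33741035  ⇒  x = 0.11384, y = 0.47201
Dx-183: 11.38%, Dx-186: 47.20%.

11.38%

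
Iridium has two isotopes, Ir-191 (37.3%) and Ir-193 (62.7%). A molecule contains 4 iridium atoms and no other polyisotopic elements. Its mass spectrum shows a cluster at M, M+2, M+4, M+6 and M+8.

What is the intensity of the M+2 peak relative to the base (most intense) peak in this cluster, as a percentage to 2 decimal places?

Binomial terms of (0.373 + 0.627)^4: M 0.0194, M+2 0.1302, M+4 0.3282, M+6 0.3678, M+8 0.1546 → M+6 is the base peak.
P(M+6) = C(4,3) × 0.373^1 × 0.627^3 = 4 × 0.3730 × 0.24649188 = 0.367766 (base)
P(M+2) = C(4,1) × 0.373^3 × 0.627^1 = 4 × 0.05189512 × 0.6270 = 0.130153
Relative intensity = 0.130153 / 0.367766 × 100 = 35.39

35.39%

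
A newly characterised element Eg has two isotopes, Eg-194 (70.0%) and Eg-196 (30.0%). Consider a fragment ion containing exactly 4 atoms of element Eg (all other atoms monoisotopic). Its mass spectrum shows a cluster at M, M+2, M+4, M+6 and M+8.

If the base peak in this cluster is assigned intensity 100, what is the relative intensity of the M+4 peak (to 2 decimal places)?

(0.700 + 0.300)^4 gives M 0.2401, M+2 0.4116, M+4 0.2646, M+6 0.0756, M+8 0.0081; the largest is M+2.
P(M+2) = C(4,1) × 0.700^3 × 0.300^1 = 4 × 0.3430 × 0.3000 = 0.411600 (base)
P(M+4) = C(4,2) × 0.700^2 × 0.300^2 = 6 × 0.4900 × 0.0900 = 0.264600
Relative intensity = 0.264600 / 0.411600 × 100 = 64.29

64.29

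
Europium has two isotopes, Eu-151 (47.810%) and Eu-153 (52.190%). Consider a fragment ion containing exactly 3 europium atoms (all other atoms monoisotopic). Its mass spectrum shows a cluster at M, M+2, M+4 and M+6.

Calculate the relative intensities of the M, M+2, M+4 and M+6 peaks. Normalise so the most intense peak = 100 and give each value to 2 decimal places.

Each Eu atom is independently Eu-151 (p = 0.47810) or Eu-153 (q = 0.52190); the cluster is the binomial expansion (p + q)^3.
P(M) = 0.47810^3 = 0.109284
P(M+2) = 3 × 0.47810^2 × 0.52190^1 = 0.357887
P(M+4) = 3 × 0.47810^1 × 0.52190^2 = 0.390674
P(M+6) = 0.52190^3 = 0.142155
The M+4 peak is largest (0.390674); scaling to 100 gives 27.97 : 91.61 : 100.00 : 36.39.

27.97 : 91.61 : 100.00 : 36.39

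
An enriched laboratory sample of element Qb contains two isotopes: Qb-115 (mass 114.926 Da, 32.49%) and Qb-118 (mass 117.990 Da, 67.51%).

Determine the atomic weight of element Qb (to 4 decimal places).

116.9945 Da

Ar = Σ fᵢ·mᵢ = 0.3249 × 114.926 + 0.6751 × 117.990
= 37.33946 + 79.65505 = 116.99451 Da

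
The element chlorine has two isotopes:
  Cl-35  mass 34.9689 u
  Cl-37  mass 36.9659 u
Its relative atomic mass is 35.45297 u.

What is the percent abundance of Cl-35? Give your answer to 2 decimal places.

75.76%

Writing the weighted mean with unknown fraction x of Cl-35:
34.9689·x + 36.9659·(1 − x) = 35.45297
(34.9689 − 36.9659)·x = 35.45297 − 36.9659
x = -1.51293 / -1.9970 = 0.75760 → 75.76% Cl-35, 24.24% Cl-37.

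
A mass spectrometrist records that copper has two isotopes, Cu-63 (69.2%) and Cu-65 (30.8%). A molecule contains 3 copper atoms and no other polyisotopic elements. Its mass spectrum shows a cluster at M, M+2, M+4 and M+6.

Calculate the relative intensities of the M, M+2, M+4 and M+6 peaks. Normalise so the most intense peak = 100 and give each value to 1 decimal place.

74.9 : 100.0 : 44.5 : 6.6

Expanding (0.692 + 0.308)^3:
P(M) = 0.692^3 = 0.331374
P(M+2) = 3 × 0.692^2 × 0.308^1 = 0.442470
P(M+4) = 3 × 0.692^1 × 0.308^2 = 0.196938
P(M+6) = 0.308^3 = 0.029218
The M+2 peak is largest (0.442470); scaling to 100 gives 74.9 : 100.0 : 44.5 : 6.6.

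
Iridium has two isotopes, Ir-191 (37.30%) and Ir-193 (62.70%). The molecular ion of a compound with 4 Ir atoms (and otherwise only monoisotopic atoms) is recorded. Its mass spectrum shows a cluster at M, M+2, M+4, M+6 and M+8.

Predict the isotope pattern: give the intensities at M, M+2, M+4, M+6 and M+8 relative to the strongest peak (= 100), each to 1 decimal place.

5.3 : 35.4 : 89.2 : 100.0 : 42.0

The 4 Ir atoms are independent, so intensities follow the terms of (0.3730 + 0.6270)^4.
P(M) = 0.3730^4 = 0.019357
P(M+2) = 4 × 0.3730^3 × 0.6270^1 = 0.130153
P(M+4) = 6 × 0.3730^2 × 0.6270^2 = 0.328174
P(M+6) = 4 × 0.3730^1 × 0.6270^3 = 0.367766
P(M+8) = 0.6270^4 = 0.154550
The M+6 peak is largest (0.367766); scaling to 100 gives 5.3 : 35.4 : 89.2 : 100.0 : 42.0.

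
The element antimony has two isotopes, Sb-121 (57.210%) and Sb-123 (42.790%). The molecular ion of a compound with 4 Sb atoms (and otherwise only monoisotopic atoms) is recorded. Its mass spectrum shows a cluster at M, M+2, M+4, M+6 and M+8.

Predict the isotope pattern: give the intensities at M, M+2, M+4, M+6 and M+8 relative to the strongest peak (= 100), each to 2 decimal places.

Expanding (0.57210 + 0.42790)^4:
P(M) = 0.57210^4 = 0.107124
P(M+2) = 4 × 0.57210^3 × 0.42790^1 = 0.320493
P(M+4) = 6 × 0.57210^2 × 0.42790^2 = 0.359567
P(M+6) = 4 × 0.57210^1 × 0.42790^3 = 0.179291
P(M+8) = 0.42790^4 = 0.033525
The M+4 peak is largest (0.359567); scaling to 100 gives 29.79 : 89.13 : 100.00 : 49.86 : 9.32.

29.79 : 89.13 : 100.00 : 49.86 : 9.32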